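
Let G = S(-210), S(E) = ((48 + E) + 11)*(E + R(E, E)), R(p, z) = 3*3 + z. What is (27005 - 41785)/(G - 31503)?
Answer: -7390/15279 ≈ -0.48367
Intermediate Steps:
R(p, z) = 9 + z
S(E) = (9 + 2*E)*(59 + E) (S(E) = ((48 + E) + 11)*(E + (9 + E)) = (59 + E)*(9 + 2*E) = (9 + 2*E)*(59 + E))
G = 62061 (G = 531 + 2*(-210)² + 127*(-210) = 531 + 2*44100 - 26670 = 531 + 88200 - 26670 = 62061)
(27005 - 41785)/(G - 31503) = (27005 - 41785)/(62061 - 31503) = -14780/30558 = -14780*1/30558 = -7390/15279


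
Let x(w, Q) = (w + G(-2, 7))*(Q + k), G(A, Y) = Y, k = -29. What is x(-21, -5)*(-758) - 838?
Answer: -361646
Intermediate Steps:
x(w, Q) = (-29 + Q)*(7 + w) (x(w, Q) = (w + 7)*(Q - 29) = (7 + w)*(-29 + Q) = (-29 + Q)*(7 + w))
x(-21, -5)*(-758) - 838 = (-203 - 29*(-21) + 7*(-5) - 5*(-21))*(-758) - 838 = (-203 + 609 - 35 + 105)*(-758) - 838 = 476*(-758) - 838 = -360808 - 838 = -361646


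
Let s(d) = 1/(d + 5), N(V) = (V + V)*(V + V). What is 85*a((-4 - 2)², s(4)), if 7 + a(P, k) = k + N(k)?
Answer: -47090/81 ≈ -581.36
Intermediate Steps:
N(V) = 4*V² (N(V) = (2*V)*(2*V) = 4*V²)
s(d) = 1/(5 + d)
a(P, k) = -7 + k + 4*k² (a(P, k) = -7 + (k + 4*k²) = -7 + k + 4*k²)
85*a((-4 - 2)², s(4)) = 85*(-7 + 1/(5 + 4) + 4*(1/(5 + 4))²) = 85*(-7 + 1/9 + 4*(1/9)²) = 85*(-7 + ⅑ + 4*(⅑)²) = 85*(-7 + ⅑ + 4*(1/81)) = 85*(-7 + ⅑ + 4/81) = 85*(-554/81) = -47090/81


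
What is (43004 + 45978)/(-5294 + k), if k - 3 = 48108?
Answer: 88982/42817 ≈ 2.0782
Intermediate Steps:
k = 48111 (k = 3 + 48108 = 48111)
(43004 + 45978)/(-5294 + k) = (43004 + 45978)/(-5294 + 48111) = 88982/42817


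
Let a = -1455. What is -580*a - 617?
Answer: 843283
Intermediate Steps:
-580*a - 617 = -580*(-1455) - 617 = 843900 - 617 = 843283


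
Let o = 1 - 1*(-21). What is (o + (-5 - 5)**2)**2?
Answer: 14884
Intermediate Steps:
o = 22 (o = 1 + 21 = 22)
(o + (-5 - 5)**2)**2 = (22 + (-5 - 5)**2)**2 = (22 + (-10)**2)**2 = (22 + 100)**2 = 122**2 = 14884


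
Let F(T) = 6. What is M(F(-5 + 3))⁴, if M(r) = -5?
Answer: 625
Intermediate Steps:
M(F(-5 + 3))⁴ = (-5)⁴ = 625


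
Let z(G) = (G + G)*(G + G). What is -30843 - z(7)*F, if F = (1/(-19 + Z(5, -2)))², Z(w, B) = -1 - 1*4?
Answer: -4441441/144 ≈ -30843.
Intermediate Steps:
Z(w, B) = -5 (Z(w, B) = -1 - 4 = -5)
z(G) = 4*G² (z(G) = (2*G)*(2*G) = 4*G²)
F = 1/576 (F = (1/(-19 - 5))² = (1/(-24))² = (-1/24)² = 1/576 ≈ 0.0017361)
-30843 - z(7)*F = -30843 - 4*7²/576 = -30843 - 4*49/576 = -30843 - 196/576 = -30843 - 1*49/144 = -30843 - 49/144 = -4441441/144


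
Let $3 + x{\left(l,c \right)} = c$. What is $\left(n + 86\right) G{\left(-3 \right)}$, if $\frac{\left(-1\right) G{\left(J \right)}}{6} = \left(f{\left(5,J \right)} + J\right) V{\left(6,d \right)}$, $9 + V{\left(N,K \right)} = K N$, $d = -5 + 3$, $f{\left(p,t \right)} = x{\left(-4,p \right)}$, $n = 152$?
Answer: $-29988$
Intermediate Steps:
$x{\left(l,c \right)} = -3 + c$
$f{\left(p,t \right)} = -3 + p$
$d = -2$
$V{\left(N,K \right)} = -9 + K N$
$G{\left(J \right)} = 252 + 126 J$ ($G{\left(J \right)} = - 6 \left(\left(-3 + 5\right) + J\right) \left(-9 - 12\right) = - 6 \left(2 + J\right) \left(-9 - 12\right) = - 6 \left(2 + J\right) \left(-21\right) = - 6 \left(-42 - 21 J\right) = 252 + 126 J$)
$\left(n + 86\right) G{\left(-3 \right)} = \left(152 + 86\right) \left(252 + 126 \left(-3\right)\right) = 238 \left(252 - 378\right) = 238 \left(-126\right) = -29988$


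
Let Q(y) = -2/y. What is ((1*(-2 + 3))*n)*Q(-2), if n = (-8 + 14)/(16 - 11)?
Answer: 6/5 ≈ 1.2000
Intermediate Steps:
n = 6/5 ≈ 1.2000
((1*(-2 + 3))*n)*Q(-2) = ((1*(-2 + 3))*(6/5))*(-2/(-2)) = ((1*1)*(6/5))*(-2*(-½)) = (1*(6/5))*1 = (6/5)*1 = 6/5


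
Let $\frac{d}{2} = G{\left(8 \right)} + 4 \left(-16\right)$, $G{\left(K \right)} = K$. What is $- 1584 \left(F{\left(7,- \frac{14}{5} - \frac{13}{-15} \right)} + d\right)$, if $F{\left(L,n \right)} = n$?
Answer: $\frac{902352}{5} \approx 1.8047 \cdot 10^{5}$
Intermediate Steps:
$d = -112$ ($d = 2 \left(8 + 4 \left(-16\right)\right) = 2 \left(8 - 64\right) = 2 \left(-56\right) = -112$)
$- 1584 \left(F{\left(7,- \frac{14}{5} - \frac{13}{-15} \right)} + d\right) = - 1584 \left(\left(- \frac{14}{5} - \frac{13}{-15}\right) - 112\right) = - 1584 \left(\left(\left(-14\right) \frac{1}{5} - - \frac{13}{15}\right) - 112\right) = - 1584 \left(\left(- \frac{14}{5} + \frac{13}{15}\right) - 112\right) = - 1584 \left(- \frac{29}{15} - 112\right) = \left(-1584\right) \left(- \frac{1709}{15}\right) = \frac{902352}{5}$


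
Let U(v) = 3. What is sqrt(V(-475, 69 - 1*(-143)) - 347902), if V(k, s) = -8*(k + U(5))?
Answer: I*sqrt(344126) ≈ 586.62*I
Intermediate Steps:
V(k, s) = -24 - 8*k (V(k, s) = -8*(k + 3) = -8*(3 + k) = -24 - 8*k)
sqrt(V(-475, 69 - 1*(-143)) - 347902) = sqrt((-24 - 8*(-475)) - 347902) = sqrt((-24 + 3800) - 347902) = sqrt(3776 - 347902) = sqrt(-344126) = I*sqrt(344126)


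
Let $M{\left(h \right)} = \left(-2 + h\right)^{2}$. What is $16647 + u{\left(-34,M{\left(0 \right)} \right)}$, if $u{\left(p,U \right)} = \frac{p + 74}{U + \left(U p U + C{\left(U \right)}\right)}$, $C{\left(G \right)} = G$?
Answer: $\frac{1115344}{67} \approx 16647.0$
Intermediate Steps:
$u{\left(p,U \right)} = \frac{74 + p}{2 U + p U^{2}}$ ($u{\left(p,U \right)} = \frac{p + 74}{U + \left(U p U + U\right)} = \frac{74 + p}{U + \left(p U^{2} + U\right)} = \frac{74 + p}{U + \left(U + p U^{2}\right)} = \frac{74 + p}{2 U + p U^{2}}$)
$16647 + u{\left(-34,M{\left(0 \right)} \right)} = 16647 + \frac{74 - 34}{\left(-2 + 0\right)^{2} \left(2 + \left(-2 + 0\right)^{2} \left(-34\right)\right)} = 16647 + \frac{1}{\left(-2\right)^{2}} \frac{1}{2 + \left(-2\right)^{2} \left(-34\right)} 40 = 16647 + \frac{1}{4} \frac{1}{2 + 4 \left(-34\right)} 40 = 16647 + \frac{1}{4} \frac{1}{2 - 136} \cdot 40 = 16647 + \frac{1}{4} \frac{1}{-134} \cdot 40 = 16647 + \frac{1}{4} \left(- \frac{1}{134}\right) 40 = 16647 - \frac{5}{67} = \frac{1115344}{67}$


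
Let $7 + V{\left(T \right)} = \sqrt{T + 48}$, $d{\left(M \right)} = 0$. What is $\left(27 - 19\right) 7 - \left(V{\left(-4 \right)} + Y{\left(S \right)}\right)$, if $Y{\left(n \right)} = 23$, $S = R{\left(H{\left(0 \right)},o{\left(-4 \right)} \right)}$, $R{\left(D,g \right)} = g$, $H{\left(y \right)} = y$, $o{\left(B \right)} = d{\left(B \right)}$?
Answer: $40 - 2 \sqrt{11} \approx 33.367$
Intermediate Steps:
$o{\left(B \right)} = 0$
$S = 0$
$V{\left(T \right)} = -7 + \sqrt{48 + T}$ ($V{\left(T \right)} = -7 + \sqrt{T + 48} = -7 + \sqrt{48 + T}$)
$\left(27 - 19\right) 7 - \left(V{\left(-4 \right)} + Y{\left(S \right)}\right) = \left(27 - 19\right) 7 - \left(\left(-7 + \sqrt{48 - 4}\right) + 23\right) = 8 \cdot 7 - \left(\left(-7 + \sqrt{44}\right) + 23\right) = 56 - \left(\left(-7 + 2 \sqrt{11}\right) + 23\right) = 56 - \left(16 + 2 \sqrt{11}\right) = 40 - 2 \sqrt{11}$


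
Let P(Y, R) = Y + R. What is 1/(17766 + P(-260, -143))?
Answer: 1/17363 ≈ 5.7594e-5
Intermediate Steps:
P(Y, R) = R + Y
1/(17766 + P(-260, -143)) = 1/(17766 + (-143 - 260)) = 1/(17766 - 403) = 1/17363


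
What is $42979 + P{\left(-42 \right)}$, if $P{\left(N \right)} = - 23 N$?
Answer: $43945$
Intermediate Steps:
$42979 + P{\left(-42 \right)} = 42979 - -966 = 42979 + 966 = 43945$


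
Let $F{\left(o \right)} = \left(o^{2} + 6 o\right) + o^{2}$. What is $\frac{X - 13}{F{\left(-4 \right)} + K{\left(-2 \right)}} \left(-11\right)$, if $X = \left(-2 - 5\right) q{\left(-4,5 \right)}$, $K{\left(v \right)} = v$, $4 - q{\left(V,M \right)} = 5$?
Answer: $11$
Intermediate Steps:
$q{\left(V,M \right)} = -1$ ($q{\left(V,M \right)} = 4 - 5 = -1$)
$X = 7$ ($X = \left(-2 - 5\right) \left(-1\right) = \left(-7\right) \left(-1\right) = 7$)
$F{\left(o \right)} = 2 o^{2} + 6 o$
$\frac{X - 13}{F{\left(-4 \right)} + K{\left(-2 \right)}} \left(-11\right) = \frac{7 - 13}{2 \left(-4\right) \left(3 - 4\right) - 2} \left(-11\right) = - \frac{6}{2 \left(-4\right) \left(-1\right) - 2} \left(-11\right) = - \frac{6}{8 - 2} \left(-11\right) = - \frac{6}{6} \left(-11\right) = \left(-6\right) \frac{1}{6} \left(-11\right) = \left(-1\right) \left(-11\right) = 11$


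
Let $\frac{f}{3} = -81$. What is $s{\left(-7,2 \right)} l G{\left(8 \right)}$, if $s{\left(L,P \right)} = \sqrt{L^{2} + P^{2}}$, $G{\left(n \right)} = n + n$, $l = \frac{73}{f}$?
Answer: $- \frac{1168 \sqrt{53}}{243} \approx -34.992$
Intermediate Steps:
$f = -243$ ($f = 3 \left(-81\right) = -243$)
$l = - \frac{73}{243}$ ($l = \frac{73}{-243} = 73 \left(- \frac{1}{243}\right) = - \frac{73}{243} \approx -0.30041$)
$G{\left(n \right)} = 2 n$
$s{\left(-7,2 \right)} l G{\left(8 \right)} = \sqrt{\left(-7\right)^{2} + 2^{2}} \left(- \frac{73}{243}\right) 2 \cdot 8 = \sqrt{49 + 4} \left(- \frac{73}{243}\right) 16 = \sqrt{53} \left(- \frac{73}{243}\right) 16 = - \frac{73 \sqrt{53}}{243} \cdot 16 = - \frac{1168 \sqrt{53}}{243}$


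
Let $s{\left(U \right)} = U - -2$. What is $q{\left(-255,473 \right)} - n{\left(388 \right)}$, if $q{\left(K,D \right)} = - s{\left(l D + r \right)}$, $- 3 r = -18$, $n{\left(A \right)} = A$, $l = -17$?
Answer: $7645$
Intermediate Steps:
$r = 6$ ($r = \left(- \frac{1}{3}\right) \left(-18\right) = 6$)
$s{\left(U \right)} = 2 + U$ ($s{\left(U \right)} = U + 2 = 2 + U$)
$q{\left(K,D \right)} = -8 + 17 D$ ($q{\left(K,D \right)} = - (2 - \left(-6 + 17 D\right)) = - (8 - 17 D) = -8 + 17 D$)
$q{\left(-255,473 \right)} - n{\left(388 \right)} = \left(-8 + 17 \cdot 473\right) - 388 = \left(-8 + 8041\right) - 388 = 8033 - 388 = 7645$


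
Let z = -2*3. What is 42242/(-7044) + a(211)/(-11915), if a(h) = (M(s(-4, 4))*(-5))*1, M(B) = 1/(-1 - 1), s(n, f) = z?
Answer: -25166552/4196463 ≈ -5.9971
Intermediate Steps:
z = -6
s(n, f) = -6
M(B) = -½ (M(B) = 1/(-2) = -½)
a(h) = 5/2 (a(h) = -½*(-5)*1 = (5/2)*1 = 5/2)
42242/(-7044) + a(211)/(-11915) = 42242/(-7044) + (5/2)/(-11915) = 42242*(-1/7044) + (5/2)*(-1/11915) = -21121/3522 - 1/4766 = -25166552/4196463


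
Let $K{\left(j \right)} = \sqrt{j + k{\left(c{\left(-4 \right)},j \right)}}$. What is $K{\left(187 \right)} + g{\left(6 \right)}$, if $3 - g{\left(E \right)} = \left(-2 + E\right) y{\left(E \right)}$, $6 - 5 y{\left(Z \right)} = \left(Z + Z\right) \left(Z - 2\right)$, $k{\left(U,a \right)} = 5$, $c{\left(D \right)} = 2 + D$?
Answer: $\frac{183}{5} + 8 \sqrt{3} \approx 50.456$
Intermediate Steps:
$y{\left(Z \right)} = \frac{6}{5} - \frac{2 Z \left(-2 + Z\right)}{5}$ ($y{\left(Z \right)} = \frac{6}{5} - \frac{\left(Z + Z\right) \left(Z - 2\right)}{5} = \frac{6}{5} - \frac{2 Z \left(-2 + Z\right)}{5}$)
$g{\left(E \right)} = 3 - \left(-2 + E\right) \left(\frac{6}{5} - \frac{2 E^{2}}{5} + \frac{4 E}{5}\right)$
$K{\left(j \right)} = \sqrt{5 + j}$ ($K{\left(j \right)} = \sqrt{j + 5} = \sqrt{5 + j}$)
$K{\left(187 \right)} + g{\left(6 \right)} = \sqrt{5 + 187} + \left(\frac{27}{5} - \frac{8 \cdot 6^{2}}{5} + \frac{2}{5} \cdot 6 + \frac{2 \cdot 6^{3}}{5}\right) = \sqrt{192} + \left(\frac{27}{5} - \frac{288}{5} + \frac{12}{5} + \frac{2}{5} \cdot 216\right) = 8 \sqrt{3} + \left(\frac{27}{5} - \frac{288}{5} + \frac{12}{5} + \frac{432}{5}\right) = 8 \sqrt{3} + \frac{183}{5} = \frac{183}{5} + 8 \sqrt{3}$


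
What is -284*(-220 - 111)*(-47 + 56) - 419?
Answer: 845617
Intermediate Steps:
-284*(-220 - 111)*(-47 + 56) - 419 = -(-94004)*9 - 419 = -284*(-2979) - 419 = 846036 - 419 = 845617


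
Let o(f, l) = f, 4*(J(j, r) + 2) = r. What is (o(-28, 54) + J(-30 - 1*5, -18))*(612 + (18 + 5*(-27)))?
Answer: -34155/2 ≈ -17078.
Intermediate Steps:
J(j, r) = -2 + r/4
(o(-28, 54) + J(-30 - 1*5, -18))*(612 + (18 + 5*(-27))) = (-28 + (-2 + (1/4)*(-18)))*(612 + (18 + 5*(-27))) = (-28 + (-2 - 9/2))*(612 + (18 - 135)) = (-28 - 13/2)*(612 - 117) = -69/2*495 = -34155/2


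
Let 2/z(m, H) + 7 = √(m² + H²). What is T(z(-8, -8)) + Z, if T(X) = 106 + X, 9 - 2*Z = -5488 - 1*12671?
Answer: 726024/79 + 16*√2/79 ≈ 9190.5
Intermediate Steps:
Z = 9084 (Z = 9/2 - (-5488 - 1*12671)/2 = 9/2 - (-5488 - 12671)/2 = 9/2 - ½*(-18159) = 9/2 + 18159/2 = 9084)
z(m, H) = 2/(-7 + √(H² + m²)) (z(m, H) = 2/(-7 + √(m² + H²)) = 2/(-7 + √(H² + m²)))
T(z(-8, -8)) + Z = (106 + 2/(-7 + √((-8)² + (-8)²))) + 9084 = (106 + 2/(-7 + √(64 + 64))) + 9084 = (106 + 2/(-7 + √128)) + 9084 = (106 + 2/(-7 + 8*√2)) + 9084 = 9190 + 2/(-7 + 8*√2)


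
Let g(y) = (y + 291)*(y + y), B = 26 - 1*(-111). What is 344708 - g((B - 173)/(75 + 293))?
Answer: 1459045123/4232 ≈ 3.4477e+5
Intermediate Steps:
B = 137 (B = 26 + 111 = 137)
g(y) = 2*y*(291 + y) (g(y) = (291 + y)*(2*y) = 2*y*(291 + y))
344708 - g((B - 173)/(75 + 293)) = 344708 - 2*(137 - 173)/(75 + 293)*(291 + (137 - 173)/(75 + 293)) = 344708 - 2*(-36/368)*(291 - 36/368) = 344708 - 2*(-36*1/368)*(291 - 36*1/368) = 344708 - 2*(-9)*(291 - 9/92)/92 = 344708 - 2*(-9)*26763/(92*92) = 344708 - 1*(-240867/4232) = 344708 + 240867/4232 = 1459045123/4232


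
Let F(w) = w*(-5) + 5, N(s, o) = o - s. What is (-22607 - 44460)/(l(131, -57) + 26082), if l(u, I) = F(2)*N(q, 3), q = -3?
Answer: -5159/2004 ≈ -2.5744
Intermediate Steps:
F(w) = 5 - 5*w (F(w) = -5*w + 5 = 5 - 5*w)
l(u, I) = -30 (l(u, I) = (5 - 5*2)*(3 - 1*(-3)) = (5 - 10)*(3 + 3) = -5*6 = -30)
(-22607 - 44460)/(l(131, -57) + 26082) = (-22607 - 44460)/(-30 + 26082) = -67067/26052 = -67067*1/26052 = -5159/2004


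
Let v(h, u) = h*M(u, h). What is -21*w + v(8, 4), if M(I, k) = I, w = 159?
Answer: -3307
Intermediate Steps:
v(h, u) = h*u
-21*w + v(8, 4) = -21*159 + 8*4 = -3339 + 32 = -3307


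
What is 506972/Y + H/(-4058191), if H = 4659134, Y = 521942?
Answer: -187204255288/1059070163461 ≈ -0.17676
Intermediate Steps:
506972/Y + H/(-4058191) = 506972/521942 + 4659134/(-4058191) = 506972*(1/521942) + 4659134*(-1/4058191) = 253486/260971 - 4659134/4058191 = -187204255288/1059070163461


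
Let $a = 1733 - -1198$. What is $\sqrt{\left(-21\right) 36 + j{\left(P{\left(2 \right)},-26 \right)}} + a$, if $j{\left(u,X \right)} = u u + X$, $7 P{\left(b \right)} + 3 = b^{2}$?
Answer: $2931 + \frac{i \sqrt{38317}}{7} \approx 2931.0 + 27.964 i$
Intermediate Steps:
$a = 2931$ ($a = 1733 + 1198 = 2931$)
$P{\left(b \right)} = - \frac{3}{7} + \frac{b^{2}}{7}$
$j{\left(u,X \right)} = X + u^{2}$ ($j{\left(u,X \right)} = u^{2} + X = X + u^{2}$)
$\sqrt{\left(-21\right) 36 + j{\left(P{\left(2 \right)},-26 \right)}} + a = \sqrt{\left(-21\right) 36 - \left(26 - \left(- \frac{3}{7} + \frac{2^{2}}{7}\right)^{2}\right)} + 2931 = \sqrt{-756 - \left(26 - \left(- \frac{3}{7} + \frac{1}{7} \cdot 4\right)^{2}\right)} + 2931 = \sqrt{-756 - \left(26 - \left(- \frac{3}{7} + \frac{4}{7}\right)^{2}\right)} + 2931 = \sqrt{-756 - \left(26 - \left(\frac{1}{7}\right)^{2}\right)} + 2931 = \sqrt{-756 + \left(-26 + \frac{1}{49}\right)} + 2931 = \sqrt{-756 - \frac{1273}{49}} + 2931 = \sqrt{- \frac{38317}{49}} + 2931 = \frac{i \sqrt{38317}}{7} + 2931 = 2931 + \frac{i \sqrt{38317}}{7}$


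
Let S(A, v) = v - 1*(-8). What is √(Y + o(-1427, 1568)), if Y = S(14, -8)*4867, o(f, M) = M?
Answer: 28*√2 ≈ 39.598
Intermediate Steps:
S(A, v) = 8 + v (S(A, v) = v + 8 = 8 + v)
Y = 0 (Y = (8 - 8)*4867 = 0*4867 = 0)
√(Y + o(-1427, 1568)) = √(0 + 1568) = √1568 = 28*√2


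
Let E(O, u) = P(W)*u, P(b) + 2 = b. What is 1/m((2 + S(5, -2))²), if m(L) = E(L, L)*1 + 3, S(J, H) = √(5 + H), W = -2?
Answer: 25/143 - 16*√3/143 ≈ -0.018971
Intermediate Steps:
P(b) = -2 + b
E(O, u) = -4*u (E(O, u) = (-2 - 2)*u = -4*u)
m(L) = 3 - 4*L (m(L) = -4*L*1 + 3 = -4*L + 3 = 3 - 4*L)
1/m((2 + S(5, -2))²) = 1/(3 - 4*(2 + √(5 - 2))²) = 1/(3 - 4*(2 + √3)²)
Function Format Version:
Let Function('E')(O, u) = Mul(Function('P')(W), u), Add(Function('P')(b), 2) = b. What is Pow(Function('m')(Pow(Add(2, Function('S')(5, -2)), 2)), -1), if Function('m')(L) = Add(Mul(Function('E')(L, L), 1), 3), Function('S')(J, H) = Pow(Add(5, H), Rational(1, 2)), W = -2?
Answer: Add(Rational(25, 143), Mul(Rational(-16, 143), Pow(3, Rational(1, 2)))) ≈ -0.018971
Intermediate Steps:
Function('P')(b) = Add(-2, b)
Function('E')(O, u) = Mul(-4, u) (Function('E')(O, u) = Mul(Add(-2, -2), u) = Mul(-4, u))
Function('m')(L) = Add(3, Mul(-4, L)) (Function('m')(L) = Add(Mul(Mul(-4, L), 1), 3) = Add(Mul(-4, L), 3) = Add(3, Mul(-4, L)))
Pow(Function('m')(Pow(Add(2, Function('S')(5, -2)), 2)), -1) = Pow(Add(3, Mul(-4, Pow(Add(2, Pow(Add(5, -2), Rational(1, 2))), 2))), -1) = Pow(Add(3, Mul(-4, Pow(Add(2, Pow(3, Rational(1, 2))), 2))), -1)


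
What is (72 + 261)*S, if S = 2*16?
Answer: 10656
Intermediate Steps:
S = 32
(72 + 261)*S = (72 + 261)*32 = 333*32 = 10656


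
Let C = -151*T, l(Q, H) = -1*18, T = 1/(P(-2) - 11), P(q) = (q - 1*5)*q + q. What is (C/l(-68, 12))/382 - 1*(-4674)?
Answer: 32138575/6876 ≈ 4674.0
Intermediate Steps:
P(q) = q + q*(-5 + q) (P(q) = (q - 5)*q + q = (-5 + q)*q + q = q*(-5 + q) + q = q + q*(-5 + q))
T = 1 (T = 1/(-2*(-4 - 2) - 11) = 1/(-2*(-6) - 11) = 1/(12 - 11) = 1/1 = 1)
l(Q, H) = -18
C = -151 (C = -151*1 = -151)
(C/l(-68, 12))/382 - 1*(-4674) = -151/(-18)/382 - 1*(-4674) = -151*(-1/18)*(1/382) + 4674 = (151/18)*(1/382) + 4674 = 151/6876 + 4674 = 32138575/6876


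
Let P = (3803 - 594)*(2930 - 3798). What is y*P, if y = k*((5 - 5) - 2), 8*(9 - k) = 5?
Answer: 46655651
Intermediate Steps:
k = 67/8 (k = 9 - ⅛*5 = 9 - 5/8 = 67/8 ≈ 8.3750)
P = -2785412 (P = 3209*(-868) = -2785412)
y = -67/4 (y = 67*((5 - 5) - 2)/8 = 67*(0 - 2)/8 = (67/8)*(-2) = -67/4 ≈ -16.750)
y*P = -67/4*(-2785412) = 46655651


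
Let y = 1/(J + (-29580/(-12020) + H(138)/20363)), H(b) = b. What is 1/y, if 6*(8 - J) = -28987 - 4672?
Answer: 412692959131/73428978 ≈ 5620.3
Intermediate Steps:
J = 33707/6 (J = 8 - (-28987 - 4672)/6 = 8 - ⅙*(-33659) = 8 + 33659/6 = 33707/6 ≈ 5617.8)
y = 73428978/412692959131 (y = 1/(33707/6 + (-29580/(-12020) + 138/20363)) = 1/(33707/6 + (-29580*(-1/12020) + 138*(1/20363))) = 1/(33707/6 + (1479/601 + 138/20363)) = 1/(33707/6 + 30199815/12238163) = 1/(412692959131/73428978) = 73428978/412692959131 ≈ 0.00017793)
1/y = 1/(73428978/412692959131) = 412692959131/73428978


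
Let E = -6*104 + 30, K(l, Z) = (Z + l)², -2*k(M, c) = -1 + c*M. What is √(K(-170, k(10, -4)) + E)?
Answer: 295/2 ≈ 147.50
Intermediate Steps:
k(M, c) = ½ - M*c/2 (k(M, c) = -(-1 + c*M)/2 = -(-1 + M*c)/2 = ½ - M*c/2)
E = -594 (E = -624 + 30 = -594)
√(K(-170, k(10, -4)) + E) = √(((½ - ½*10*(-4)) - 170)² - 594) = √(((½ + 20) - 170)² - 594) = √((41/2 - 170)² - 594) = √((-299/2)² - 594) = √(89401/4 - 594) = √(87025/4) = 295/2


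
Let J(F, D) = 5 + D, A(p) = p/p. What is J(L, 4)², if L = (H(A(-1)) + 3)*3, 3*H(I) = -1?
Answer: 81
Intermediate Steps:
A(p) = 1
H(I) = -⅓ (H(I) = (⅓)*(-1) = -⅓)
L = 8 (L = (-⅓ + 3)*3 = (8/3)*3 = 8)
J(L, 4)² = (5 + 4)² = 9² = 81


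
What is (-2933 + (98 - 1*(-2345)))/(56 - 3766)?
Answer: 7/53 ≈ 0.13208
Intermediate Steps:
(-2933 + (98 - 1*(-2345)))/(56 - 3766) = (-2933 + (98 + 2345))/(-3710) = (-2933 + 2443)*(-1/3710) = -490*(-1/3710) = 7/53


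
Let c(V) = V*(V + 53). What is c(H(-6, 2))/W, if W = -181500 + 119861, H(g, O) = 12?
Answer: -780/61639 ≈ -0.012654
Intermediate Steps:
c(V) = V*(53 + V)
W = -61639
c(H(-6, 2))/W = (12*(53 + 12))/(-61639) = (12*65)*(-1/61639) = 780*(-1/61639) = -780/61639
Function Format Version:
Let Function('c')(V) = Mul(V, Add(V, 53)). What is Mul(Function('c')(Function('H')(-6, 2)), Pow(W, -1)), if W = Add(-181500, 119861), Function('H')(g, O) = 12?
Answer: Rational(-780, 61639) ≈ -0.012654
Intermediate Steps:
Function('c')(V) = Mul(V, Add(53, V))
W = -61639
Mul(Function('c')(Function('H')(-6, 2)), Pow(W, -1)) = Mul(Mul(12, Add(53, 12)), Pow(-61639, -1)) = Mul(Mul(12, 65), Rational(-1, 61639)) = Mul(780, Rational(-1, 61639)) = Rational(-780, 61639)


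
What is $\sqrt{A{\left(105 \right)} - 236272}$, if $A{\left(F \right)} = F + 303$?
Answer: $2 i \sqrt{58966} \approx 485.66 i$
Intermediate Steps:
$A{\left(F \right)} = 303 + F$
$\sqrt{A{\left(105 \right)} - 236272} = \sqrt{\left(303 + 105\right) - 236272} = \sqrt{408 - 236272} = \sqrt{-235864} = 2 i \sqrt{58966}$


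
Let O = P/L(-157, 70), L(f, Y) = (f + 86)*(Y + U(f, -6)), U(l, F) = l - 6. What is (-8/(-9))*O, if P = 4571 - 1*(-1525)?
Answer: 16256/19809 ≈ 0.82064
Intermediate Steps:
P = 6096 (P = 4571 + 1525 = 6096)
U(l, F) = -6 + l
L(f, Y) = (86 + f)*(-6 + Y + f) (L(f, Y) = (f + 86)*(Y + (-6 + f)) = (86 + f)*(-6 + Y + f))
O = 2032/2201 (O = 6096/(-516 + (-157)² + 80*(-157) + 86*70 + 70*(-157)) = 6096/(-516 + 24649 - 12560 + 6020 - 10990) = 6096/6603 = 6096*(1/6603) = 2032/2201 ≈ 0.92322)
(-8/(-9))*O = -8/(-9)*(2032/2201) = -8*(-⅑)*(2032/2201) = (8/9)*(2032/2201) = 16256/19809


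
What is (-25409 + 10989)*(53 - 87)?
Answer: 490280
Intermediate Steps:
(-25409 + 10989)*(53 - 87) = -14420*(-34) = 490280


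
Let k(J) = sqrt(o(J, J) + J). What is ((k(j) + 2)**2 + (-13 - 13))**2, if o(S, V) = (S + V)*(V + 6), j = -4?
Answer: 1444 - 672*I*sqrt(5) ≈ 1444.0 - 1502.6*I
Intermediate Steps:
o(S, V) = (6 + V)*(S + V) (o(S, V) = (S + V)*(6 + V) = (6 + V)*(S + V))
k(J) = sqrt(2*J**2 + 13*J) (k(J) = sqrt((J**2 + 6*J + 6*J + J*J) + J) = sqrt((J**2 + 6*J + 6*J + J**2) + J) = sqrt((2*J**2 + 12*J) + J) = sqrt(2*J**2 + 13*J))
((k(j) + 2)**2 + (-13 - 13))**2 = ((sqrt(-4*(13 + 2*(-4))) + 2)**2 + (-13 - 13))**2 = ((sqrt(-4*(13 - 8)) + 2)**2 - 26)**2 = ((sqrt(-4*5) + 2)**2 - 26)**2 = ((sqrt(-20) + 2)**2 - 26)**2 = ((2*I*sqrt(5) + 2)**2 - 26)**2 = ((2 + 2*I*sqrt(5))**2 - 26)**2 = (-26 + (2 + 2*I*sqrt(5))**2)**2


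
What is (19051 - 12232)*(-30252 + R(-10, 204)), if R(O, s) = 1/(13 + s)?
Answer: -44764573377/217 ≈ -2.0629e+8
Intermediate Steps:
(19051 - 12232)*(-30252 + R(-10, 204)) = (19051 - 12232)*(-30252 + 1/(13 + 204)) = 6819*(-30252 + 1/217) = 6819*(-6564683/217) = -44764573377/217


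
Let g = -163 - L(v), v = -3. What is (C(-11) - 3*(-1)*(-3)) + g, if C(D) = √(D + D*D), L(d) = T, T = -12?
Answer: -160 + √110 ≈ -149.51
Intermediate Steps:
L(d) = -12
C(D) = √(D + D²)
g = -151 (g = -163 - 1*(-12) = -163 + 12 = -151)
(C(-11) - 3*(-1)*(-3)) + g = (√(-11*(1 - 11)) - 3*(-1)*(-3)) - 151 = (√(-11*(-10)) + 3*(-3)) - 151 = (√110 - 9) - 151 = (-9 + √110) - 151 = -160 + √110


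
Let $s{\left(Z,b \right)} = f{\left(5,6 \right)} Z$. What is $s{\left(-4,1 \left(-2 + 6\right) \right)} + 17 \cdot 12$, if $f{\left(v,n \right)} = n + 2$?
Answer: $172$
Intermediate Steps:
$f{\left(v,n \right)} = 2 + n$
$s{\left(Z,b \right)} = 8 Z$ ($s{\left(Z,b \right)} = \left(2 + 6\right) Z = 8 Z$)
$s{\left(-4,1 \left(-2 + 6\right) \right)} + 17 \cdot 12 = 8 \left(-4\right) + 17 \cdot 12 = -32 + 204 = 172$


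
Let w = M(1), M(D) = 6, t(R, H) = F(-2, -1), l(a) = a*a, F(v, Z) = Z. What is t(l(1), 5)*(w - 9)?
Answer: 3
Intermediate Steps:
l(a) = a**2
t(R, H) = -1
w = 6
t(l(1), 5)*(w - 9) = -(6 - 9) = -1*(-3) = 3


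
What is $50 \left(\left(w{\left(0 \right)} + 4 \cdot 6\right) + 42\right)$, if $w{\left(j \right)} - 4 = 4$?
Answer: $3700$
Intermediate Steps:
$w{\left(j \right)} = 8$ ($w{\left(j \right)} = 4 + 4 = 8$)
$50 \left(\left(w{\left(0 \right)} + 4 \cdot 6\right) + 42\right) = 50 \left(\left(8 + 4 \cdot 6\right) + 42\right) = 50 \left(\left(8 + 24\right) + 42\right) = 50 \left(32 + 42\right) = 50 \cdot 74 = 3700$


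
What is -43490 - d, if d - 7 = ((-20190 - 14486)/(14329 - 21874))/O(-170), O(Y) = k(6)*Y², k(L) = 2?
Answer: -4742271307919/109025250 ≈ -43497.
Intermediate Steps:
O(Y) = 2*Y²
d = 763185419/109025250 (d = 7 + ((-20190 - 14486)/(14329 - 21874))/((2*(-170)²)) = 7 + (-34676/(-7545))/((2*28900)) = 7 - 34676*(-1/7545)/57800 = 7 + (34676/7545)*(1/57800) = 7 + 8669/109025250 = 763185419/109025250 ≈ 7.0001)
-43490 - d = -43490 - 1*763185419/109025250 = -43490 - 763185419/109025250 = -4742271307919/109025250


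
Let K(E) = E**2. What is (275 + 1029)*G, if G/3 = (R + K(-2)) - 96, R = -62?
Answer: -602448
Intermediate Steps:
G = -462 (G = 3*((-62 + (-2)**2) - 96) = 3*((-62 + 4) - 96) = 3*(-58 - 96) = 3*(-154) = -462)
(275 + 1029)*G = (275 + 1029)*(-462) = 1304*(-462) = -602448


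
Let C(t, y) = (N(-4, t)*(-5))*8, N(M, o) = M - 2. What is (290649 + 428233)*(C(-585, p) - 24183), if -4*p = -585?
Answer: -17212191726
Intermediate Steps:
p = 585/4 (p = -¼*(-585) = 585/4 ≈ 146.25)
N(M, o) = -2 + M
C(t, y) = 240 (C(t, y) = ((-2 - 4)*(-5))*8 = -6*(-5)*8 = 30*8 = 240)
(290649 + 428233)*(C(-585, p) - 24183) = (290649 + 428233)*(240 - 24183) = 718882*(-23943) = -17212191726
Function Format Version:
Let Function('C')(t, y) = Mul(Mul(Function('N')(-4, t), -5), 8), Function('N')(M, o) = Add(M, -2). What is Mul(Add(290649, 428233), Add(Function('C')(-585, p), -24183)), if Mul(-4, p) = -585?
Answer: -17212191726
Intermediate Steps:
p = Rational(585, 4) (p = Mul(Rational(-1, 4), -585) = Rational(585, 4) ≈ 146.25)
Function('N')(M, o) = Add(-2, M)
Function('C')(t, y) = 240 (Function('C')(t, y) = Mul(Mul(Add(-2, -4), -5), 8) = Mul(Mul(-6, -5), 8) = Mul(30, 8) = 240)
Mul(Add(290649, 428233), Add(Function('C')(-585, p), -24183)) = Mul(Add(290649, 428233), Add(240, -24183)) = Mul(718882, -23943) = -17212191726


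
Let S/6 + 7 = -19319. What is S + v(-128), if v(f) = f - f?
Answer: -115956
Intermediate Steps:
S = -115956 (S = -42 + 6*(-19319) = -42 - 115914 = -115956)
v(f) = 0
S + v(-128) = -115956 + 0 = -115956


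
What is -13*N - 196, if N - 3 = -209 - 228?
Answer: 5446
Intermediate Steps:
N = -434 (N = 3 + (-209 - 228) = 3 - 437 = -434)
-13*N - 196 = -13*(-434) - 196 = 5642 - 196 = 5446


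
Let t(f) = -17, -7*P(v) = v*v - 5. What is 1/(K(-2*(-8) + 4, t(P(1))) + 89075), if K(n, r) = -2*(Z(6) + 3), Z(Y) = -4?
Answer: 1/89077 ≈ 1.1226e-5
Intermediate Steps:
P(v) = 5/7 - v²/7 (P(v) = -(v*v - 5)/7 = -(v² - 5)/7 = -(-5 + v²)/7 = 5/7 - v²/7)
K(n, r) = 2 (K(n, r) = -2*(-4 + 3) = -2*(-1) = 2)
1/(K(-2*(-8) + 4, t(P(1))) + 89075) = 1/(2 + 89075) = 1/89077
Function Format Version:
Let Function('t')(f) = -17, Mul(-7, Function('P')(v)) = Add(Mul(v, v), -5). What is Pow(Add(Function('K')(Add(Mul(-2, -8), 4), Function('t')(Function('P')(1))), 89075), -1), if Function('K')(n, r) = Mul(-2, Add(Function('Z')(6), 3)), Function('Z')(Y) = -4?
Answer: Rational(1, 89077) ≈ 1.1226e-5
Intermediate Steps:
Function('P')(v) = Add(Rational(5, 7), Mul(Rational(-1, 7), Pow(v, 2))) (Function('P')(v) = Mul(Rational(-1, 7), Add(Mul(v, v), -5)) = Mul(Rational(-1, 7), Add(Pow(v, 2), -5)) = Mul(Rational(-1, 7), Add(-5, Pow(v, 2))) = Add(Rational(5, 7), Mul(Rational(-1, 7), Pow(v, 2))))
Function('K')(n, r) = 2 (Function('K')(n, r) = Mul(-2, Add(-4, 3)) = Mul(-2, -1) = 2)
Pow(Add(Function('K')(Add(Mul(-2, -8), 4), Function('t')(Function('P')(1))), 89075), -1) = Pow(Add(2, 89075), -1) = Pow(89077, -1) = Rational(1, 89077)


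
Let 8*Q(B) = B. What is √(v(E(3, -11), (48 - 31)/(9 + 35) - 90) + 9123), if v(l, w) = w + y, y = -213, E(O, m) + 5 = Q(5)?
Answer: √4269067/22 ≈ 93.917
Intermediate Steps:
Q(B) = B/8
E(O, m) = -35/8 (E(O, m) = -5 + (⅛)*5 = -5 + 5/8 = -35/8)
v(l, w) = -213 + w (v(l, w) = w - 213 = -213 + w)
√(v(E(3, -11), (48 - 31)/(9 + 35) - 90) + 9123) = √((-213 + ((48 - 31)/(9 + 35) - 90)) + 9123) = √((-213 + (17/44 - 90)) + 9123) = √((-213 - 3943/44) + 9123) = √(-13315/44 + 9123) = √(388097/44) = √4269067/22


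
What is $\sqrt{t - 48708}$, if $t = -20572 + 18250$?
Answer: $27 i \sqrt{70} \approx 225.9 i$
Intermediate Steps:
$t = -2322$
$\sqrt{t - 48708} = \sqrt{-2322 - 48708} = \sqrt{-51030} = 27 i \sqrt{70}$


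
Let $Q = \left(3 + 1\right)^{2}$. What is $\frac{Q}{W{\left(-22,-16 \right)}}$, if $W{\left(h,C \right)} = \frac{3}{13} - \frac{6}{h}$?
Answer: $\frac{286}{9} \approx 31.778$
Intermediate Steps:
$W{\left(h,C \right)} = \frac{3}{13} - \frac{6}{h}$ ($W{\left(h,C \right)} = 3 \cdot \frac{1}{13} - \frac{6}{h} = \frac{3}{13} - \frac{6}{h}$)
$Q = 16$ ($Q = 4^{2} = 16$)
$\frac{Q}{W{\left(-22,-16 \right)}} = \frac{1}{\frac{3}{13} - \frac{6}{-22}} \cdot 16 = \frac{1}{\frac{3}{13} - - \frac{3}{11}} \cdot 16 = \frac{1}{\frac{3}{13} + \frac{3}{11}} \cdot 16 = \frac{1}{\frac{72}{143}} \cdot 16 = \frac{143}{72} \cdot 16 = \frac{286}{9}$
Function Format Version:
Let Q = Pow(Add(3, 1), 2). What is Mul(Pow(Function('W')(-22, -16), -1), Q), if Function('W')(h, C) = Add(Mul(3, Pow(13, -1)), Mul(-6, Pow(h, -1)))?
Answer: Rational(286, 9) ≈ 31.778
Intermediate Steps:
Function('W')(h, C) = Add(Rational(3, 13), Mul(-6, Pow(h, -1))) (Function('W')(h, C) = Add(Mul(3, Rational(1, 13)), Mul(-6, Pow(h, -1))) = Add(Rational(3, 13), Mul(-6, Pow(h, -1))))
Q = 16 (Q = Pow(4, 2) = 16)
Mul(Pow(Function('W')(-22, -16), -1), Q) = Mul(Pow(Add(Rational(3, 13), Mul(-6, Pow(-22, -1))), -1), 16) = Mul(Pow(Add(Rational(3, 13), Mul(-6, Rational(-1, 22))), -1), 16) = Mul(Pow(Add(Rational(3, 13), Rational(3, 11)), -1), 16) = Mul(Pow(Rational(72, 143), -1), 16) = Mul(Rational(143, 72), 16) = Rational(286, 9)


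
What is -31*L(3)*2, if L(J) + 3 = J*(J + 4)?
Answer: -1116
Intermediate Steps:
L(J) = -3 + J*(4 + J) (L(J) = -3 + J*(J + 4) = -3 + J*(4 + J))
-31*L(3)*2 = -31*(-3 + 3**2 + 4*3)*2 = -31*(-3 + 9 + 12)*2 = -31*18*2 = -558*2 = -1116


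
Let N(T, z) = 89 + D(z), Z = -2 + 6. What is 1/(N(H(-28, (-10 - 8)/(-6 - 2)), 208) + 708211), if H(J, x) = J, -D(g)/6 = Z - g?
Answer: 1/709524 ≈ 1.4094e-6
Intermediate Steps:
Z = 4
D(g) = -24 + 6*g (D(g) = -6*(4 - g) = -24 + 6*g)
N(T, z) = 65 + 6*z (N(T, z) = 89 + (-24 + 6*z) = 65 + 6*z)
1/(N(H(-28, (-10 - 8)/(-6 - 2)), 208) + 708211) = 1/((65 + 6*208) + 708211) = 1/((65 + 1248) + 708211) = 1/(1313 + 708211) = 1/709524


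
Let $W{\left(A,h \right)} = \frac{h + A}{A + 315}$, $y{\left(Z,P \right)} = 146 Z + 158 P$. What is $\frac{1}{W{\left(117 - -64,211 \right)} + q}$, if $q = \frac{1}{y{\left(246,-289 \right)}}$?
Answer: $\frac{151063}{119373} \approx 1.2655$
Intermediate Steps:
$W{\left(A,h \right)} = \frac{A + h}{315 + A}$
$q = - \frac{1}{9746}$ ($q = \frac{1}{146 \cdot 246 + 158 \left(-289\right)} = \frac{1}{35916 - 45662} = \frac{1}{-9746} = - \frac{1}{9746} \approx -0.00010261$)
$\frac{1}{W{\left(117 - -64,211 \right)} + q} = \frac{1}{\frac{\left(117 - -64\right) + 211}{315 + \left(117 - -64\right)} - \frac{1}{9746}} = \frac{1}{\frac{\left(117 + 64\right) + 211}{315 + \left(117 + 64\right)} - \frac{1}{9746}} = \frac{1}{\frac{181 + 211}{315 + 181} - \frac{1}{9746}} = \frac{1}{\frac{1}{496} \cdot 392 - \frac{1}{9746}} = \frac{1}{\frac{49}{62} - \frac{1}{9746}} = \frac{1}{\frac{119373}{151063}} = \frac{151063}{119373}$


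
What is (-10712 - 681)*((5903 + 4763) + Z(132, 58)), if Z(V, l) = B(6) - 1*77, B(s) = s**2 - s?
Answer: -120982267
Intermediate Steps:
Z(V, l) = -47 (Z(V, l) = 6*(-1 + 6) - 1*77 = 6*5 - 77 = 30 - 77 = -47)
(-10712 - 681)*((5903 + 4763) + Z(132, 58)) = (-10712 - 681)*((5903 + 4763) - 47) = -11393*(10666 - 47) = -11393*10619 = -120982267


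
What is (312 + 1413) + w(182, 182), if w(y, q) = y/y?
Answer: 1726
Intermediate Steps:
w(y, q) = 1
(312 + 1413) + w(182, 182) = (312 + 1413) + 1 = 1725 + 1 = 1726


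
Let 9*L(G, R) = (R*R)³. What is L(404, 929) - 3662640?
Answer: 642827257906214161/9 ≈ 7.1425e+16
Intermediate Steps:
L(G, R) = R⁶/9 (L(G, R) = (R*R)³/9 = (R²)³/9 = R⁶/9)
L(404, 929) - 3662640 = (⅑)*929⁶ - 3662640 = (⅑)*642827257939177921 - 3662640 = 642827257939177921/9 - 3662640 = 642827257906214161/9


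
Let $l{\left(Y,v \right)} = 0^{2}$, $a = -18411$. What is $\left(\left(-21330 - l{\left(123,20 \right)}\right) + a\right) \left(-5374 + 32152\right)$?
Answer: $-1064184498$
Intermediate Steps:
$l{\left(Y,v \right)} = 0$
$\left(\left(-21330 - l{\left(123,20 \right)}\right) + a\right) \left(-5374 + 32152\right) = \left(\left(-21330 - 0\right) - 18411\right) \left(-5374 + 32152\right) = \left(\left(-21330 + 0\right) - 18411\right) 26778 = \left(-21330 - 18411\right) 26778 = \left(-39741\right) 26778 = -1064184498$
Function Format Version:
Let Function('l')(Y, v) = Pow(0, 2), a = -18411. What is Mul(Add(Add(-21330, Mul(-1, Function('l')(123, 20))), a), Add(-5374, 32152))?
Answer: -1064184498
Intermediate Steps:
Function('l')(Y, v) = 0
Mul(Add(Add(-21330, Mul(-1, Function('l')(123, 20))), a), Add(-5374, 32152)) = Mul(Add(Add(-21330, Mul(-1, 0)), -18411), Add(-5374, 32152)) = Mul(Add(Add(-21330, 0), -18411), 26778) = Mul(Add(-21330, -18411), 26778) = Mul(-39741, 26778) = -1064184498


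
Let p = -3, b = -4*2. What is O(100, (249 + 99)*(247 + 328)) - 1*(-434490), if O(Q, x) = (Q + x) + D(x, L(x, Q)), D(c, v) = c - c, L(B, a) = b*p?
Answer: 634690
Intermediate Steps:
b = -8
L(B, a) = 24 (L(B, a) = -8*(-3) = 24)
D(c, v) = 0
O(Q, x) = Q + x (O(Q, x) = (Q + x) + 0 = Q + x)
O(100, (249 + 99)*(247 + 328)) - 1*(-434490) = (100 + (249 + 99)*(247 + 328)) - 1*(-434490) = (100 + 348*575) + 434490 = (100 + 200100) + 434490 = 200200 + 434490 = 634690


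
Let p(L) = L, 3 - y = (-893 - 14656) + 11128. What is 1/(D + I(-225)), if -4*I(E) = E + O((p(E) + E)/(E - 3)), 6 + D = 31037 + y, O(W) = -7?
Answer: 1/35513 ≈ 2.8159e-5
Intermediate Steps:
y = 4424 (y = 3 - ((-893 - 14656) + 11128) = 3 - (-15549 + 11128) = 3 - 1*(-4421) = 3 + 4421 = 4424)
D = 35455 (D = -6 + (31037 + 4424) = -6 + 35461 = 35455)
I(E) = 7/4 - E/4 (I(E) = -(E - 7)/4 = -(-7 + E)/4 = 7/4 - E/4)
1/(D + I(-225)) = 1/(35455 + (7/4 - 1/4*(-225))) = 1/(35455 + (7/4 + 225/4)) = 1/(35455 + 58) = 1/35513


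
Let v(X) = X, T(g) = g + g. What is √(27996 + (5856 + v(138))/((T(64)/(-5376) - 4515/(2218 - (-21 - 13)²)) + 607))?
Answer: √3377638045113/10982 ≈ 167.35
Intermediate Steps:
T(g) = 2*g
√(27996 + (5856 + v(138))/((T(64)/(-5376) - 4515/(2218 - (-21 - 13)²)) + 607)) = √(27996 + (5856 + 138)/(((2*64)/(-5376) - 4515/(2218 - (-21 - 13)²)) + 607)) = √(27996 + 5994/((128*(-1/5376) - 4515/(2218 - 1*(-34)²)) + 607)) = √(27996 + 5994/((-1/42 - 4515/(2218 - 1*1156)) + 607)) = √(27996 + 5994/((-1/42 - 4515/(2218 - 1156)) + 607)) = √(27996 + 5994/((-1/42 - 4515/1062) + 607)) = √(27996 + 5994/((-1/42 - 4515*1/1062) + 607)) = √(27996 + 5994/((-1/42 - 1505/354) + 607)) = √(27996 + 5994/(-5297/1239 + 607)) = √(27996 + 5994/(746776/1239)) = √(27996 + 5994*(1239/746776)) = √(27996 + 3713283/373388) = √(10457083731/373388) = √3377638045113/10982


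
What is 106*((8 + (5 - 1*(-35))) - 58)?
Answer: -1060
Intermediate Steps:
106*((8 + (5 - 1*(-35))) - 58) = 106*((8 + (5 + 35)) - 58) = 106*((8 + 40) - 58) = 106*(48 - 58) = 106*(-10) = -1060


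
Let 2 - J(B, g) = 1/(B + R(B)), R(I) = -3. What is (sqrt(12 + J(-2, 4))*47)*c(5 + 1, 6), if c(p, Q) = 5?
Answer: 47*sqrt(355) ≈ 885.55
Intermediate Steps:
J(B, g) = 2 - 1/(-3 + B) (J(B, g) = 2 - 1/(B - 3) = 2 - 1/(-3 + B))
(sqrt(12 + J(-2, 4))*47)*c(5 + 1, 6) = (sqrt(12 + (-7 + 2*(-2))/(-3 - 2))*47)*5 = (sqrt(12 + (-7 - 4)/(-5))*47)*5 = (sqrt(12 - 1/5*(-11))*47)*5 = (sqrt(12 + 11/5)*47)*5 = (sqrt(71/5)*47)*5 = ((sqrt(355)/5)*47)*5 = (47*sqrt(355)/5)*5 = 47*sqrt(355)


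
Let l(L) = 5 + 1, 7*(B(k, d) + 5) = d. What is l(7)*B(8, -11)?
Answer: -276/7 ≈ -39.429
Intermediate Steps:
B(k, d) = -5 + d/7
l(L) = 6
l(7)*B(8, -11) = 6*(-5 + (1/7)*(-11)) = 6*(-5 - 11/7) = 6*(-46/7) = -276/7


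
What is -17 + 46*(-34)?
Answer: -1581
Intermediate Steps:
-17 + 46*(-34) = -17 - 1564 = -1581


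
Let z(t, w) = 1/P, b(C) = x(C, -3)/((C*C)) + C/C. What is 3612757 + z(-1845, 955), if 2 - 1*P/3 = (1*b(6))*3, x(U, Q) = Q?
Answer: 32514809/9 ≈ 3.6128e+6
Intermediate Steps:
b(C) = 1 - 3/C**2 (b(C) = -3/C**2 + C/C = -3/C**2 + 1 = 1 - 3/C**2)
P = -9/4 (P = 6 - 3*1*(1 - 3/6**2)*3 = 6 - 3*1*(1 - 3*1/36)*3 = 6 - 3*1*(1 - 1/12)*3 = 6 - 3*1*(11/12)*3 = 6 - 11*3/4 = 6 - 3*11/4 = 6 - 33/4 = -9/4 ≈ -2.2500)
z(t, w) = -4/9 (z(t, w) = 1/(-9/4) = -4/9)
3612757 + z(-1845, 955) = 3612757 - 4/9 = 32514809/9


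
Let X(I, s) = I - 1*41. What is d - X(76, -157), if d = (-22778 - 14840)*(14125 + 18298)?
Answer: -1219688449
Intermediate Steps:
d = -1219688414 (d = -37618*32423 = -1219688414)
X(I, s) = -41 + I (X(I, s) = I - 41 = -41 + I)
d - X(76, -157) = -1219688414 - (-41 + 76) = -1219688414 - 1*35 = -1219688414 - 35 = -1219688449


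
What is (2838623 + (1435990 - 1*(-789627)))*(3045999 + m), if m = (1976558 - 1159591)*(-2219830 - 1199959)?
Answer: -14148735603925047360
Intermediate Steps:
m = -2793854759963 (m = 816967*(-3419789) = -2793854759963)
(2838623 + (1435990 - 1*(-789627)))*(3045999 + m) = (2838623 + (1435990 - 1*(-789627)))*(3045999 - 2793854759963) = (2838623 + (1435990 + 789627))*(-2793851713964) = (2838623 + 2225617)*(-2793851713964) = 5064240*(-2793851713964) = -14148735603925047360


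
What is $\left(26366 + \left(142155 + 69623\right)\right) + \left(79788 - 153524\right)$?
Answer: $164408$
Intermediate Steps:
$\left(26366 + \left(142155 + 69623\right)\right) + \left(79788 - 153524\right) = \left(26366 + 211778\right) - 73736 = 238144 - 73736 = 164408$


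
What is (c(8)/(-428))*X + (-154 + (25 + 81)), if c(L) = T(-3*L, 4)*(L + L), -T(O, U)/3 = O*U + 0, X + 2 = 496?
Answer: -574224/107 ≈ -5366.6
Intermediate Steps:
X = 494 (X = -2 + 496 = 494)
T(O, U) = -3*O*U (T(O, U) = -3*(O*U + 0) = -3*O*U)
c(L) = 72*L² (c(L) = (-3*(-3*L)*4)*(L + L) = (36*L)*(2*L) = 72*L²)
(c(8)/(-428))*X + (-154 + (25 + 81)) = ((72*8²)/(-428))*494 + (-154 + (25 + 81)) = ((72*64)*(-1/428))*494 + (-154 + 106) = (4608*(-1/428))*494 - 48 = -1152/107*494 - 48 = -569088/107 - 48 = -574224/107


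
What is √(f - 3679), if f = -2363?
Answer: I*√6042 ≈ 77.73*I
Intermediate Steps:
√(f - 3679) = √(-2363 - 3679) = √(-6042) = I*√6042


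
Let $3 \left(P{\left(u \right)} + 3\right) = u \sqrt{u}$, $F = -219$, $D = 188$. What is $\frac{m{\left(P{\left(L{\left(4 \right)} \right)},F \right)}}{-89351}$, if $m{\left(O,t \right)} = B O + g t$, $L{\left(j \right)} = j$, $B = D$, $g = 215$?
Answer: $\frac{141443}{268053} \approx 0.52767$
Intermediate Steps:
$B = 188$
$P{\left(u \right)} = -3 + \frac{u^{\frac{3}{2}}}{3}$ ($P{\left(u \right)} = -3 + \frac{u \sqrt{u}}{3} = -3 + \frac{u^{\frac{3}{2}}}{3}$)
$m{\left(O,t \right)} = 188 O + 215 t$
$\frac{m{\left(P{\left(L{\left(4 \right)} \right)},F \right)}}{-89351} = \frac{188 \left(-3 + \frac{4^{\frac{3}{2}}}{3}\right) + 215 \left(-219\right)}{-89351} = \left(188 \left(-3 + \frac{1}{3} \cdot 8\right) - 47085\right) \left(- \frac{1}{89351}\right) = \left(188 \left(-3 + \frac{8}{3}\right) - 47085\right) \left(- \frac{1}{89351}\right) = \left(188 \left(- \frac{1}{3}\right) - 47085\right) \left(- \frac{1}{89351}\right) = \left(- \frac{188}{3} - 47085\right) \left(- \frac{1}{89351}\right) = \left(- \frac{141443}{3}\right) \left(- \frac{1}{89351}\right) = \frac{141443}{268053}$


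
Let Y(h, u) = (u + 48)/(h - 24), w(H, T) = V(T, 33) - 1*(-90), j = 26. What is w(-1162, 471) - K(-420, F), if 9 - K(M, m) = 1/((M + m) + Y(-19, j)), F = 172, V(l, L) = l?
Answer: 5927333/10738 ≈ 552.00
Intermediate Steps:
w(H, T) = 90 + T (w(H, T) = T - 1*(-90) = T + 90 = 90 + T)
Y(h, u) = (48 + u)/(-24 + h)
K(M, m) = 9 - 1/(-74/43 + M + m) (K(M, m) = 9 - 1/((M + m) + (48 + 26)/(-24 - 19)) = 9 - 1/((M + m) + 74/(-43)) = 9 - 1/((M + m) - 1/43*74) = 9 - 1/((M + m) - 74/43) = 9 - 1/(-74/43 + M + m))
w(-1162, 471) - K(-420, F) = (90 + 471) - (-709 + 387*(-420) + 387*172)/(-74 + 43*(-420) + 43*172) = 561 - (-709 - 162540 + 66564)/(-74 - 18060 + 7396) = 561 - (-96685)/(-10738) = 561 - (-1)*(-96685)/10738 = 561 - 1*96685/10738 = 561 - 96685/10738 = 5927333/10738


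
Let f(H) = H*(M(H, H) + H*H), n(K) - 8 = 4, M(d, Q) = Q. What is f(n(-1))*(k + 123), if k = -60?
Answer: 117936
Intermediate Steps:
n(K) = 12 (n(K) = 8 + 4 = 12)
f(H) = H*(H + H²) (f(H) = H*(H + H*H) = H*(H + H²))
f(n(-1))*(k + 123) = (12²*(1 + 12))*(-60 + 123) = (144*13)*63 = 1872*63 = 117936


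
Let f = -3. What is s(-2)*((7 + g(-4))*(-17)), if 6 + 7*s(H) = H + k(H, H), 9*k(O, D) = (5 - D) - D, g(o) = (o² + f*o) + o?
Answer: 527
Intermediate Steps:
g(o) = o² - 2*o (g(o) = (o² - 3*o) + o = o² - 2*o)
k(O, D) = 5/9 - 2*D/9 (k(O, D) = ((5 - D) - D)/9 = (5 - 2*D)/9 = 5/9 - 2*D/9)
s(H) = -7/9 + H/9 (s(H) = -6/7 + (H + (5/9 - 2*H/9))/7 = -6/7 + (5/9 + 7*H/9)/7 = -6/7 + (5/63 + H/9) = -7/9 + H/9)
s(-2)*((7 + g(-4))*(-17)) = (-7/9 + (⅑)*(-2))*((7 - 4*(-2 - 4))*(-17)) = (-7/9 - 2/9)*((7 - 4*(-6))*(-17)) = -(7 + 24)*(-17) = -31*(-17) = -1*(-527) = 527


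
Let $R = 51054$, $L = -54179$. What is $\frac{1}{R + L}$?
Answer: $- \frac{1}{3125} \approx -0.00032$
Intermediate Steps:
$\frac{1}{R + L} = \frac{1}{51054 - 54179} = \frac{1}{-3125} = - \frac{1}{3125}$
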